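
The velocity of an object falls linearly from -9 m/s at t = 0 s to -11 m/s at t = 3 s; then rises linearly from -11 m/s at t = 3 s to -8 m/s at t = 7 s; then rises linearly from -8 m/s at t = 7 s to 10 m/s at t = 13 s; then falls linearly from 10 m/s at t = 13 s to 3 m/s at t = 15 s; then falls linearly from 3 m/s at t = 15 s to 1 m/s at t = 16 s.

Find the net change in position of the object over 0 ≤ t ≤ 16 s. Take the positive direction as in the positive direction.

-47 m

Displacement is the signed area under the v-t curve.
0–3 s: ½(-9 + -11)(3) = -30 m
3–7 s: ½(-11 + -8)(4) = -38 m
7–13 s: ½(-8 + 10)(6) = 6 m
13–15 s: ½(10 + 3)(2) = 13 m
15–16 s: ½(3 + 1)(1) = 2 m
Net displacement = -47 m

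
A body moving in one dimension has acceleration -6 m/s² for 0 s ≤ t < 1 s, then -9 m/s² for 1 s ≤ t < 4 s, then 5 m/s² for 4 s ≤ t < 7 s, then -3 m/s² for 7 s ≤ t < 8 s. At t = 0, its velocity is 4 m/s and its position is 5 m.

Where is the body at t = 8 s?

-120.5 m

On each constant-a segment, Δv = aΔt and Δx = v₀Δt + ½aΔt²; chain segment to segment.
0–1 s: v starts 4 m/s; Δx = 4·1 + ½·-6·1² = 1 m; v ends -2 m/s.
1–4 s: v starts -2 m/s; Δx = -2·3 + ½·-9·3² = -46.5 m; v ends -29 m/s.
4–7 s: v starts -29 m/s; Δx = -29·3 + ½·5·3² = -64.5 m; v ends -14 m/s.
7–8 s: v starts -14 m/s; Δx = -14·1 + ½·-3·1² = -15.5 m; v ends -17 m/s.
x(8) = 5 + Σ Δx = -120.5 m.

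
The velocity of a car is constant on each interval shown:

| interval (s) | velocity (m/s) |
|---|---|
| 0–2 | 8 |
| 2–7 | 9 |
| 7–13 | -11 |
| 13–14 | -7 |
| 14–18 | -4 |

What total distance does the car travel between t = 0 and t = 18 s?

150 m

Total distance travelled is ∫|v| dt — sum the magnitudes of each area piece.
0–2 s: |8| × 2 = 16 m
2–7 s: |9| × 5 = 45 m
7–13 s: |-11| × 6 = 66 m
13–14 s: |-7| × 1 = 7 m
14–18 s: |-4| × 4 = 16 m
Total distance = 150 m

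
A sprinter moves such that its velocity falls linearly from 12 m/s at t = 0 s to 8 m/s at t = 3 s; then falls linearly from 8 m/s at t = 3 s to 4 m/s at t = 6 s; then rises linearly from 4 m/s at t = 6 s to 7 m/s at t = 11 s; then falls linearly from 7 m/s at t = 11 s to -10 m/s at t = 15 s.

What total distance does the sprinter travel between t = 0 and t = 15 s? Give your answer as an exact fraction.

3163/34 m

Total distance travelled is ∫|v| dt — sum the magnitudes of each area piece.
0–3 s: |½(12 + 8)(3)| = 30 m
3–6 s: |½(8 + 4)(3)| = 18 m
6–11 s: |½(4 + 7)(5)| = 27.5 m
11–15 s: v = 0 at t = 215/17 s; triangle areas 98/17 + 200/17 = 298/17 m
Total distance = 3163/34 m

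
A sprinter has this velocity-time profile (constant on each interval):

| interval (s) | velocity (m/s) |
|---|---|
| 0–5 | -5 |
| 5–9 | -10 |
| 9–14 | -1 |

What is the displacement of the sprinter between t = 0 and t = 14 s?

-70 m

Net displacement equals the area under the velocity-time graph (areas below the axis count negative).
0–5 s: -5 × 5 = -25 m
5–9 s: -10 × 4 = -40 m
9–14 s: -1 × 5 = -5 m
Net displacement = -70 m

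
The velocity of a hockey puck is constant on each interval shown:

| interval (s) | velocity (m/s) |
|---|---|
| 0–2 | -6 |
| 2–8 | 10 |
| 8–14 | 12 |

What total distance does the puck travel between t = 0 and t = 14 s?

Distance (not displacement) is the total path length: add the absolute areas under v-t.
0–2 s: |-6| × 2 = 12 m
2–8 s: |10| × 6 = 60 m
8–14 s: |12| × 6 = 72 m
Total distance = 144 m

144 m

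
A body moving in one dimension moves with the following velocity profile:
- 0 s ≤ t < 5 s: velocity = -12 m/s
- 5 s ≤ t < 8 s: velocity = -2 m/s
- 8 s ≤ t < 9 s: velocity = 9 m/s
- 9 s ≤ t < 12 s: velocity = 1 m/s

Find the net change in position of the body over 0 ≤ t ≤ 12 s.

-54 m

Net displacement equals the area under the velocity-time graph (areas below the axis count negative).
0–5 s: -12 × 5 = -60 m
5–8 s: -2 × 3 = -6 m
8–9 s: 9 × 1 = 9 m
9–12 s: 1 × 3 = 3 m
Net displacement = -54 m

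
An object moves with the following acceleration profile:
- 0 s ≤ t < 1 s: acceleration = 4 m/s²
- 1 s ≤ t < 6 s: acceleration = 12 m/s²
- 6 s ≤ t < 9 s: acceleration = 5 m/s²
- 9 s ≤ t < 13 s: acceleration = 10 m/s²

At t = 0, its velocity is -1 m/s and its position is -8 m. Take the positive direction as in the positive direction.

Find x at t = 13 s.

761.5 m

On each constant-a segment, Δv = aΔt and Δx = v₀Δt + ½aΔt²; chain segment to segment.
0–1 s: v starts -1 m/s; Δx = -1·1 + ½·4·1² = 1 m; v ends 3 m/s.
1–6 s: v starts 3 m/s; Δx = 3·5 + ½·12·5² = 165 m; v ends 63 m/s.
6–9 s: v starts 63 m/s; Δx = 63·3 + ½·5·3² = 211.5 m; v ends 78 m/s.
9–13 s: v starts 78 m/s; Δx = 78·4 + ½·10·4² = 392 m; v ends 118 m/s.
x(13) = -8 + Σ Δx = 761.5 m.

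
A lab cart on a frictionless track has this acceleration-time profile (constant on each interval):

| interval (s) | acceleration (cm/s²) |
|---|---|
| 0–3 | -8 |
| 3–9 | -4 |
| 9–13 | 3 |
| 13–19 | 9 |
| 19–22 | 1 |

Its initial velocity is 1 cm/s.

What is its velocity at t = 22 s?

22 cm/s

Δv equals the area under the a-t graph; then v = v₀ + Δv.
0–3 s: -8 × 3 = -24 cm/s
3–9 s: -4 × 6 = -24 cm/s
9–13 s: 3 × 4 = 12 cm/s
13–19 s: 9 × 6 = 54 cm/s
19–22 s: 1 × 3 = 3 cm/s
Δv = 21 cm/s, so v(22) = 1 + (21) = 22 cm/s.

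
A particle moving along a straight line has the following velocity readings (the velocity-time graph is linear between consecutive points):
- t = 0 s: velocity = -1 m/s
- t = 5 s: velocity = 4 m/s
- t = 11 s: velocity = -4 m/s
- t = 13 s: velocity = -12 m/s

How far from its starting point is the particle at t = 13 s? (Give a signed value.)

-8.5 m

Net displacement equals the area under the velocity-time graph (areas below the axis count negative).
0–5 s: ½(-1 + 4)(5) = 7.5 m
5–11 s: ½(4 + -4)(6) = 0 m
11–13 s: ½(-4 + -12)(2) = -16 m
Net displacement = -8.5 m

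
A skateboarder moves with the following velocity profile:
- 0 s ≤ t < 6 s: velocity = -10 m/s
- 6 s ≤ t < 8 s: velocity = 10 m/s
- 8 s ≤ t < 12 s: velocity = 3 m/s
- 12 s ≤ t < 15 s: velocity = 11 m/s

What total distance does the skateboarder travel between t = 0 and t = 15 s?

Total distance travelled is ∫|v| dt — sum the magnitudes of each area piece.
0–6 s: |-10| × 6 = 60 m
6–8 s: |10| × 2 = 20 m
8–12 s: |3| × 4 = 12 m
12–15 s: |11| × 3 = 33 m
Total distance = 125 m

125 m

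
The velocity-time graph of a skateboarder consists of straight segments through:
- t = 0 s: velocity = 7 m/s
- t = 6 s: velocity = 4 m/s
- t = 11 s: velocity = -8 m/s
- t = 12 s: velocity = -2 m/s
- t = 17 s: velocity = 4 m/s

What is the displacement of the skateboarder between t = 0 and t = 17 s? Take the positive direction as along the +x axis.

23 m

Net displacement equals the area under the velocity-time graph (areas below the axis count negative).
0–6 s: ½(7 + 4)(6) = 33 m
6–11 s: ½(4 + -8)(5) = -10 m
11–12 s: ½(-8 + -2)(1) = -5 m
12–17 s: ½(-2 + 4)(5) = 5 m
Net displacement = 23 m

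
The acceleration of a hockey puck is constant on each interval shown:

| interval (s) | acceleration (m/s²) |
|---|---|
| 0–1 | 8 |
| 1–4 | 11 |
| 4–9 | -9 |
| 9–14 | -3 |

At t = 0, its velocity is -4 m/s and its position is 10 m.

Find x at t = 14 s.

On each constant-a segment, Δv = aΔt and Δx = v₀Δt + ½aΔt²; chain segment to segment.
0–1 s: v starts -4 m/s; Δx = -4·1 + ½·8·1² = 0 m; v ends 4 m/s.
1–4 s: v starts 4 m/s; Δx = 4·3 + ½·11·3² = 61.5 m; v ends 37 m/s.
4–9 s: v starts 37 m/s; Δx = 37·5 + ½·-9·5² = 72.5 m; v ends -8 m/s.
9–14 s: v starts -8 m/s; Δx = -8·5 + ½·-3·5² = -77.5 m; v ends -23 m/s.
x(14) = 10 + Σ Δx = 66.5 m.

66.5 m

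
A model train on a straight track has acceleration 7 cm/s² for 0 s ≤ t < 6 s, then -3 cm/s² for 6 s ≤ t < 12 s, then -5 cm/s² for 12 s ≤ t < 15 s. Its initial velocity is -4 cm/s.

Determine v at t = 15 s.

5 cm/s

Δv equals the area under the a-t graph; then v = v₀ + Δv.
0–6 s: 7 × 6 = 42 cm/s
6–12 s: -3 × 6 = -18 cm/s
12–15 s: -5 × 3 = -15 cm/s
Δv = 9 cm/s, so v(15) = -4 + (9) = 5 cm/s.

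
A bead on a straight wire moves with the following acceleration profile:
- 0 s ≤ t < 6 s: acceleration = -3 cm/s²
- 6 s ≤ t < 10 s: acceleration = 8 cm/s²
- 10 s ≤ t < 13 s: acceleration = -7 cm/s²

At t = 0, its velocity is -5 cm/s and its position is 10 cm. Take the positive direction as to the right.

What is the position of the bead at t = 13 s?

On each constant-a segment, Δv = aΔt and Δx = v₀Δt + ½aΔt²; chain segment to segment.
0–6 s: v starts -5 cm/s; Δx = -5·6 + ½·-3·6² = -84 cm; v ends -23 cm/s.
6–10 s: v starts -23 cm/s; Δx = -23·4 + ½·8·4² = -28 cm; v ends 9 cm/s.
10–13 s: v starts 9 cm/s; Δx = 9·3 + ½·-7·3² = -4.5 cm; v ends -12 cm/s.
x(13) = 10 + Σ Δx = -106.5 cm.

-106.5 cm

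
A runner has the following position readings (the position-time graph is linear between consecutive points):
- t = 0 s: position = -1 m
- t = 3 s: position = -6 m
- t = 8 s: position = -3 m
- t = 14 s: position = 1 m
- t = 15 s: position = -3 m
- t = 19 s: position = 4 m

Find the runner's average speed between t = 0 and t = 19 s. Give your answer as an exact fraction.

Average speed = (total path length)/(elapsed time); on a piecewise-linear x-t graph the path length is Σ|Δx|.
0–3 s: |Δx| = |-6 − -1| = 5 m
3–8 s: |Δx| = |-3 − -6| = 3 m
8–14 s: |Δx| = |1 − -3| = 4 m
14–15 s: |Δx| = |-3 − 1| = 4 m
15–19 s: |Δx| = |4 − -3| = 7 m
Total path = 23 m; average speed = 23/19 = 23/19 m/s.

23/19 m/s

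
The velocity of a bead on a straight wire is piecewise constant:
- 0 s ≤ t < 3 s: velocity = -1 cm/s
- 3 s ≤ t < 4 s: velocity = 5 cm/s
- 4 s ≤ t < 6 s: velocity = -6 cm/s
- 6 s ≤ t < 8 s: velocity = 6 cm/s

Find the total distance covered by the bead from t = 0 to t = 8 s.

Distance (not displacement) is the total path length: add the absolute areas under v-t.
0–3 s: |-1| × 3 = 3 cm
3–4 s: |5| × 1 = 5 cm
4–6 s: |-6| × 2 = 12 cm
6–8 s: |6| × 2 = 12 cm
Total distance = 32 cm

32 cm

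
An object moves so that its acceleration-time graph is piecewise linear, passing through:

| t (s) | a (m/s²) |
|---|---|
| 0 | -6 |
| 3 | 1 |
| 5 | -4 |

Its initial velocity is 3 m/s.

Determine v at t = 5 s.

-7.5 m/s

Δv equals the area under the a-t graph; then v = v₀ + Δv.
0–3 s: ½(-6 + 1)(3) = -7.5 m/s
3–5 s: ½(1 + -4)(2) = -3 m/s
Δv = -10.5 m/s, so v(5) = 3 + (-10.5) = -7.5 m/s.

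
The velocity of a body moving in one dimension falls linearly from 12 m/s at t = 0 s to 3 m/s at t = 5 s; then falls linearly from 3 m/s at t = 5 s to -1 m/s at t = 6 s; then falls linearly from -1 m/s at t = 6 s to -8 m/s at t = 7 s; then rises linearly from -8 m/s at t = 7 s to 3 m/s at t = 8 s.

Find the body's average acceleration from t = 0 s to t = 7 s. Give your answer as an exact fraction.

-20/7 m/s²

Average acceleration = Δv/Δt = (-8 − 12)/(7 − 0) = -20/7 m/s².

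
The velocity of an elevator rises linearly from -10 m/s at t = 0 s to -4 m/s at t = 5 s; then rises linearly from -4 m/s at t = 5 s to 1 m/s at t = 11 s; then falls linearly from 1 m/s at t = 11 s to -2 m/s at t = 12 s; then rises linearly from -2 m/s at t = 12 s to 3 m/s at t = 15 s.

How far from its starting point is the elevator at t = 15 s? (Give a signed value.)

-43 m

Displacement is the signed area under the v-t curve.
0–5 s: ½(-10 + -4)(5) = -35 m
5–11 s: ½(-4 + 1)(6) = -9 m
11–12 s: ½(1 + -2)(1) = -0.5 m
12–15 s: ½(-2 + 3)(3) = 1.5 m
Net displacement = -43 m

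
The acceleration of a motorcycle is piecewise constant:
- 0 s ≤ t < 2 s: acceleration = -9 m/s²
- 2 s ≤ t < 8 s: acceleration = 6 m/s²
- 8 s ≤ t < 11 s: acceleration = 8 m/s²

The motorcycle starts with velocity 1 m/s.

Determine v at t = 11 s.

Δv equals the area under the a-t graph; then v = v₀ + Δv.
0–2 s: -9 × 2 = -18 m/s
2–8 s: 6 × 6 = 36 m/s
8–11 s: 8 × 3 = 24 m/s
Δv = 42 m/s, so v(11) = 1 + (42) = 43 m/s.

43 m/s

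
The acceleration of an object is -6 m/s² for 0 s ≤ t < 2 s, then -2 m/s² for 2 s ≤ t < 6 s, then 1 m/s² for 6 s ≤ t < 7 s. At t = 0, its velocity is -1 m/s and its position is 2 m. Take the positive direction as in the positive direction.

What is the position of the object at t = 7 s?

-100.5 m

On each constant-a segment, Δv = aΔt and Δx = v₀Δt + ½aΔt²; chain segment to segment.
0–2 s: v starts -1 m/s; Δx = -1·2 + ½·-6·2² = -14 m; v ends -13 m/s.
2–6 s: v starts -13 m/s; Δx = -13·4 + ½·-2·4² = -68 m; v ends -21 m/s.
6–7 s: v starts -21 m/s; Δx = -21·1 + ½·1·1² = -20.5 m; v ends -20 m/s.
x(7) = 2 + Σ Δx = -100.5 m.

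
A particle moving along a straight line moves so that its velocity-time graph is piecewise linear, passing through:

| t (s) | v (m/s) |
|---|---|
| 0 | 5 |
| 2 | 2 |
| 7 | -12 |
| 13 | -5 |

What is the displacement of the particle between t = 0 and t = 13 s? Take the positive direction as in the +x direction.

Net displacement equals the area under the velocity-time graph (areas below the axis count negative).
0–2 s: ½(5 + 2)(2) = 7 m
2–7 s: ½(2 + -12)(5) = -25 m
7–13 s: ½(-12 + -5)(6) = -51 m
Net displacement = -69 m

-69 m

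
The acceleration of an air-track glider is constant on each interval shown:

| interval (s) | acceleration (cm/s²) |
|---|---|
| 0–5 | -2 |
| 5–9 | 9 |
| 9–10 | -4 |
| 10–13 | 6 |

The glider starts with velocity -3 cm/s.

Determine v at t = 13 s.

37 cm/s

Δv equals the area under the a-t graph; then v = v₀ + Δv.
0–5 s: -2 × 5 = -10 cm/s
5–9 s: 9 × 4 = 36 cm/s
9–10 s: -4 × 1 = -4 cm/s
10–13 s: 6 × 3 = 18 cm/s
Δv = 40 cm/s, so v(13) = -3 + (40) = 37 cm/s.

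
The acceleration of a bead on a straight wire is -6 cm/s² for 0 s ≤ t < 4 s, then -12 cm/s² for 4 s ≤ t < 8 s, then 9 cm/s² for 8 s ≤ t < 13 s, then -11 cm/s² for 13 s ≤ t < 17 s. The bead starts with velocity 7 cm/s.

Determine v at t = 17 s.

-64 cm/s

Δv equals the area under the a-t graph; then v = v₀ + Δv.
0–4 s: -6 × 4 = -24 cm/s
4–8 s: -12 × 4 = -48 cm/s
8–13 s: 9 × 5 = 45 cm/s
13–17 s: -11 × 4 = -44 cm/s
Δv = -71 cm/s, so v(17) = 7 + (-71) = -64 cm/s.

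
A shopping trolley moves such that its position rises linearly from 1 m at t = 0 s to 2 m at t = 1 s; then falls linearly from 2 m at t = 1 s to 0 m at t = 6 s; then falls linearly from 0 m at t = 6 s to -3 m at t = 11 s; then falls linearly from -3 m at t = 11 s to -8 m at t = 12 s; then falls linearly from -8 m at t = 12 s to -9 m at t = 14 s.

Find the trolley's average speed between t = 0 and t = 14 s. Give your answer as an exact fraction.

6/7 m/s

Average speed = (total path length)/(elapsed time); on a piecewise-linear x-t graph the path length is Σ|Δx|.
0–1 s: |Δx| = |2 − 1| = 1 m
1–6 s: |Δx| = |0 − 2| = 2 m
6–11 s: |Δx| = |-3 − 0| = 3 m
11–12 s: |Δx| = |-8 − -3| = 5 m
12–14 s: |Δx| = |-9 − -8| = 1 m
Total path = 12 m; average speed = 12/14 = 6/7 m/s.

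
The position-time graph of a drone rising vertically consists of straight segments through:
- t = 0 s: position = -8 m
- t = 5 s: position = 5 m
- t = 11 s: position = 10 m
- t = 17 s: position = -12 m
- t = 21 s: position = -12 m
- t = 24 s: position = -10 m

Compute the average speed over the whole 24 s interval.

Average speed = (total path length)/(elapsed time); on a piecewise-linear x-t graph the path length is Σ|Δx|.
0–5 s: |Δx| = |5 − -8| = 13 m
5–11 s: |Δx| = |10 − 5| = 5 m
11–17 s: |Δx| = |-12 − 10| = 22 m
17–21 s: |Δx| = |-12 − -12| = 0 m
21–24 s: |Δx| = |-10 − -12| = 2 m
Total path = 42 m; average speed = 42/24 = 1.75 m/s.

1.75 m/s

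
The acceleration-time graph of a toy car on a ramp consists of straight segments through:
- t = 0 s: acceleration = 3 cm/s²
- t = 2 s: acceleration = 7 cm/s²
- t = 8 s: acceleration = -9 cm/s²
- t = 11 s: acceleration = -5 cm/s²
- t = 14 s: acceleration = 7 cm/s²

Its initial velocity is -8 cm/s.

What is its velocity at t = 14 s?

Δv equals the area under the a-t graph; then v = v₀ + Δv.
0–2 s: ½(3 + 7)(2) = 10 cm/s
2–8 s: ½(7 + -9)(6) = -6 cm/s
8–11 s: ½(-9 + -5)(3) = -21 cm/s
11–14 s: ½(-5 + 7)(3) = 3 cm/s
Δv = -14 cm/s, so v(14) = -8 + (-14) = -22 cm/s.

-22 cm/s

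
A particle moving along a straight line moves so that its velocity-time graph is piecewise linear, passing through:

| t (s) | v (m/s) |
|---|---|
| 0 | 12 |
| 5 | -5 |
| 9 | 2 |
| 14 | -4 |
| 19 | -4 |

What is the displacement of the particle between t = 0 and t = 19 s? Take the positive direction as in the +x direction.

Net displacement equals the area under the velocity-time graph (areas below the axis count negative).
0–5 s: ½(12 + -5)(5) = 17.5 m
5–9 s: ½(-5 + 2)(4) = -6 m
9–14 s: ½(2 + -4)(5) = -5 m
14–19 s: -4 × 5 = -20 m
Net displacement = -13.5 m

-13.5 m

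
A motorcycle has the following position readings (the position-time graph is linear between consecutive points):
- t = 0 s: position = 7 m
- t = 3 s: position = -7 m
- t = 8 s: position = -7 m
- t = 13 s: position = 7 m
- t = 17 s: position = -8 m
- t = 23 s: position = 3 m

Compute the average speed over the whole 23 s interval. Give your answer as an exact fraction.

Average speed = (total path length)/(elapsed time); on a piecewise-linear x-t graph the path length is Σ|Δx|.
0–3 s: |Δx| = |-7 − 7| = 14 m
3–8 s: |Δx| = |-7 − -7| = 0 m
8–13 s: |Δx| = |7 − -7| = 14 m
13–17 s: |Δx| = |-8 − 7| = 15 m
17–23 s: |Δx| = |3 − -8| = 11 m
Total path = 54 m; average speed = 54/23 = 54/23 m/s.

54/23 m/s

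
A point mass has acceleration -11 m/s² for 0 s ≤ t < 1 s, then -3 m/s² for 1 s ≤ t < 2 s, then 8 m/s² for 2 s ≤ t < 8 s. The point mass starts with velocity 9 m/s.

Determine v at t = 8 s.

Δv equals the area under the a-t graph; then v = v₀ + Δv.
0–1 s: -11 × 1 = -11 m/s
1–2 s: -3 × 1 = -3 m/s
2–8 s: 8 × 6 = 48 m/s
Δv = 34 m/s, so v(8) = 9 + (34) = 43 m/s.

43 m/s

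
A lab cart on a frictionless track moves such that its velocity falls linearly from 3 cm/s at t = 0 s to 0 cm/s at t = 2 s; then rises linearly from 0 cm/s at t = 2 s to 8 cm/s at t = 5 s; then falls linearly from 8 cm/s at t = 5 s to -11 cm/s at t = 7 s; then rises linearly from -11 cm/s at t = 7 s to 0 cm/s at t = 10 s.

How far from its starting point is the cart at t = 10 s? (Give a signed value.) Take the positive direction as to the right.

Displacement is the signed area under the v-t curve.
0–2 s: ½(3 + 0)(2) = 3 cm
2–5 s: ½(0 + 8)(3) = 12 cm
5–7 s: ½(8 + -11)(2) = -3 cm
7–10 s: ½(-11 + 0)(3) = -16.5 cm
Net displacement = -4.5 cm

-4.5 cm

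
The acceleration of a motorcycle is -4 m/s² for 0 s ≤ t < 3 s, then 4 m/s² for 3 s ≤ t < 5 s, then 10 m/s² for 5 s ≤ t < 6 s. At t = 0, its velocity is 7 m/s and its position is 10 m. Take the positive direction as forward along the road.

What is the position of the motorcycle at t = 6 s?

On each constant-a segment, Δv = aΔt and Δx = v₀Δt + ½aΔt²; chain segment to segment.
0–3 s: v starts 7 m/s; Δx = 7·3 + ½·-4·3² = 3 m; v ends -5 m/s.
3–5 s: v starts -5 m/s; Δx = -5·2 + ½·4·2² = -2 m; v ends 3 m/s.
5–6 s: v starts 3 m/s; Δx = 3·1 + ½·10·1² = 8 m; v ends 13 m/s.
x(6) = 10 + Σ Δx = 19 m.

19 m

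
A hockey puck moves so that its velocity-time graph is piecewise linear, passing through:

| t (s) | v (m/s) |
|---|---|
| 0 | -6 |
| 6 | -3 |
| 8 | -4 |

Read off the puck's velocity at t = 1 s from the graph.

On 0–6 s the graph is linear from -6 to -3 m/s: v(1) = -6 + (-3 − -6)·(1 − 0)/(6 − 0) = -5.5 m/s.

-5.5 m/s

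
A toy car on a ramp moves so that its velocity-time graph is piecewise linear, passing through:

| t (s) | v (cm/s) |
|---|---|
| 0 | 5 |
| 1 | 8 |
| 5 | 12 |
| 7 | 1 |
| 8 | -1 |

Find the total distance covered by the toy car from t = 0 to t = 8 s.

Total distance travelled is ∫|v| dt — sum the magnitudes of each area piece.
0–1 s: |½(5 + 8)(1)| = 6.5 cm
1–5 s: |½(8 + 12)(4)| = 40 cm
5–7 s: |½(12 + 1)(2)| = 13 cm
7–8 s: v = 0 at t = 7.5 s; triangle areas 0.25 + 0.25 = 0.5 cm
Total distance = 60 cm

60 cm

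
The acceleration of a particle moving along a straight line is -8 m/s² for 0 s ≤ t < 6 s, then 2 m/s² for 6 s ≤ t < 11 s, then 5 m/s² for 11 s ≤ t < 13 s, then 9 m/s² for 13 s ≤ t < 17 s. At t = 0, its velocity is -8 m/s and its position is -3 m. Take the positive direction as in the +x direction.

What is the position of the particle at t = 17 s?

-604 m

On each constant-a segment, Δv = aΔt and Δx = v₀Δt + ½aΔt²; chain segment to segment.
0–6 s: v starts -8 m/s; Δx = -8·6 + ½·-8·6² = -192 m; v ends -56 m/s.
6–11 s: v starts -56 m/s; Δx = -56·5 + ½·2·5² = -255 m; v ends -46 m/s.
11–13 s: v starts -46 m/s; Δx = -46·2 + ½·5·2² = -82 m; v ends -36 m/s.
13–17 s: v starts -36 m/s; Δx = -36·4 + ½·9·4² = -72 m; v ends 0 m/s.
x(17) = -3 + Σ Δx = -604 m.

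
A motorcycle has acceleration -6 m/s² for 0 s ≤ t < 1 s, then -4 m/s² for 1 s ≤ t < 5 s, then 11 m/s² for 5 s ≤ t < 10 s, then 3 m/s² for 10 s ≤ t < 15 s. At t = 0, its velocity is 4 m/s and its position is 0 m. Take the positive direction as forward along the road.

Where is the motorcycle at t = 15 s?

On each constant-a segment, Δv = aΔt and Δx = v₀Δt + ½aΔt²; chain segment to segment.
0–1 s: v starts 4 m/s; Δx = 4·1 + ½·-6·1² = 1 m; v ends -2 m/s.
1–5 s: v starts -2 m/s; Δx = -2·4 + ½·-4·4² = -40 m; v ends -18 m/s.
5–10 s: v starts -18 m/s; Δx = -18·5 + ½·11·5² = 47.5 m; v ends 37 m/s.
10–15 s: v starts 37 m/s; Δx = 37·5 + ½·3·5² = 222.5 m; v ends 52 m/s.
x(15) = 0 + Σ Δx = 231 m.

231 m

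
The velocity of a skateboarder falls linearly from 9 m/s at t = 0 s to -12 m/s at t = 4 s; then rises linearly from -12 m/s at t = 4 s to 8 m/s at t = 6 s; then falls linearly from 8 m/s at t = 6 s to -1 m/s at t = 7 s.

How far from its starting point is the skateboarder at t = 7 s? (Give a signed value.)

Net displacement equals the area under the velocity-time graph (areas below the axis count negative).
0–4 s: ½(9 + -12)(4) = -6 m
4–6 s: ½(-12 + 8)(2) = -4 m
6–7 s: ½(8 + -1)(1) = 3.5 m
Net displacement = -6.5 m

-6.5 m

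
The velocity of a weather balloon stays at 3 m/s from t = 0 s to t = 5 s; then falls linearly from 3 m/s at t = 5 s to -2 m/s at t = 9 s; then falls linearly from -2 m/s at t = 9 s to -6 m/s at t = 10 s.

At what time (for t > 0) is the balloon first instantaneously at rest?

v changes sign on 5–9 s (from 3 to -2); the graph is linear there, so v = 0 at t = 5 + (-3)·(9 − 5)/(-2 − 3) = 7.4 s.

t = 7.4 s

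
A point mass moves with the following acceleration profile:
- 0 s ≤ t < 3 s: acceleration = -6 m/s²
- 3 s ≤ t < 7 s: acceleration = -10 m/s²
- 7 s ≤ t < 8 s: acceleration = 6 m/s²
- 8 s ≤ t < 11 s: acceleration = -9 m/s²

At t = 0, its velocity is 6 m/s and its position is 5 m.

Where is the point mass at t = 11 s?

On each constant-a segment, Δv = aΔt and Δx = v₀Δt + ½aΔt²; chain segment to segment.
0–3 s: v starts 6 m/s; Δx = 6·3 + ½·-6·3² = -9 m; v ends -12 m/s.
3–7 s: v starts -12 m/s; Δx = -12·4 + ½·-10·4² = -128 m; v ends -52 m/s.
7–8 s: v starts -52 m/s; Δx = -52·1 + ½·6·1² = -49 m; v ends -46 m/s.
8–11 s: v starts -46 m/s; Δx = -46·3 + ½·-9·3² = -178.5 m; v ends -73 m/s.
x(11) = 5 + Σ Δx = -359.5 m.

-359.5 m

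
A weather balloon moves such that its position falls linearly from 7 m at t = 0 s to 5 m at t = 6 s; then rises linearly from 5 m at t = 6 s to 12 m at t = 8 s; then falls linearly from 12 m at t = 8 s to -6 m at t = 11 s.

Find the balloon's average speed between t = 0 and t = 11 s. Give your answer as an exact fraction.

Average speed = (total path length)/(elapsed time); on a piecewise-linear x-t graph the path length is Σ|Δx|.
0–6 s: |Δx| = |5 − 7| = 2 m
6–8 s: |Δx| = |12 − 5| = 7 m
8–11 s: |Δx| = |-6 − 12| = 18 m
Total path = 27 m; average speed = 27/11 = 27/11 m/s.

27/11 m/s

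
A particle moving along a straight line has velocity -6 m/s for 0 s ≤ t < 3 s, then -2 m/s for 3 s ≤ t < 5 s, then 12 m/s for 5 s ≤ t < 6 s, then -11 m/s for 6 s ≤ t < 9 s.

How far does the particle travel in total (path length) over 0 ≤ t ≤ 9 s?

Distance (not displacement) is the total path length: add the absolute areas under v-t.
0–3 s: |-6| × 3 = 18 m
3–5 s: |-2| × 2 = 4 m
5–6 s: |12| × 1 = 12 m
6–9 s: |-11| × 3 = 33 m
Total distance = 67 m

67 m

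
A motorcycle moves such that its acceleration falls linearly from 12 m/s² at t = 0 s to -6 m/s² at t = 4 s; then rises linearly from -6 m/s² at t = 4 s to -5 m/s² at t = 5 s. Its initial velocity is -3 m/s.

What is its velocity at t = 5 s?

3.5 m/s

Δv equals the area under the a-t graph; then v = v₀ + Δv.
0–4 s: ½(12 + -6)(4) = 12 m/s
4–5 s: ½(-6 + -5)(1) = -5.5 m/s
Δv = 6.5 m/s, so v(5) = -3 + (6.5) = 3.5 m/s.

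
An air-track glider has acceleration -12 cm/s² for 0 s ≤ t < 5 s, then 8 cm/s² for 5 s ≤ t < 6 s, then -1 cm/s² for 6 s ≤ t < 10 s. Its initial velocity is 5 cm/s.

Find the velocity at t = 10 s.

-51 cm/s

Δv equals the area under the a-t graph; then v = v₀ + Δv.
0–5 s: -12 × 5 = -60 cm/s
5–6 s: 8 × 1 = 8 cm/s
6–10 s: -1 × 4 = -4 cm/s
Δv = -56 cm/s, so v(10) = 5 + (-56) = -51 cm/s.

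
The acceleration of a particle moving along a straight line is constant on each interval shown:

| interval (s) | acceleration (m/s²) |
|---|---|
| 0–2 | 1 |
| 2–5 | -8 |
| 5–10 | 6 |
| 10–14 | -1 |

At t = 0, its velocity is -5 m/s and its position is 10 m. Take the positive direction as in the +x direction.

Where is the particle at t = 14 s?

On each constant-a segment, Δv = aΔt and Δx = v₀Δt + ½aΔt²; chain segment to segment.
0–2 s: v starts -5 m/s; Δx = -5·2 + ½·1·2² = -8 m; v ends -3 m/s.
2–5 s: v starts -3 m/s; Δx = -3·3 + ½·-8·3² = -45 m; v ends -27 m/s.
5–10 s: v starts -27 m/s; Δx = -27·5 + ½·6·5² = -60 m; v ends 3 m/s.
10–14 s: v starts 3 m/s; Δx = 3·4 + ½·-1·4² = 4 m; v ends -1 m/s.
x(14) = 10 + Σ Δx = -99 m.

-99 m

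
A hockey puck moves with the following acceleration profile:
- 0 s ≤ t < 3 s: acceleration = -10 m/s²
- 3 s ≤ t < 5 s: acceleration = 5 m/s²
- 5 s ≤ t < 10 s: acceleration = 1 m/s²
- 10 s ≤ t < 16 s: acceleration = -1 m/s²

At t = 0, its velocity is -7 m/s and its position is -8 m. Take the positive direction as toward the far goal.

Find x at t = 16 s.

-410.5 m

On each constant-a segment, Δv = aΔt and Δx = v₀Δt + ½aΔt²; chain segment to segment.
0–3 s: v starts -7 m/s; Δx = -7·3 + ½·-10·3² = -66 m; v ends -37 m/s.
3–5 s: v starts -37 m/s; Δx = -37·2 + ½·5·2² = -64 m; v ends -27 m/s.
5–10 s: v starts -27 m/s; Δx = -27·5 + ½·1·5² = -122.5 m; v ends -22 m/s.
10–16 s: v starts -22 m/s; Δx = -22·6 + ½·-1·6² = -150 m; v ends -28 m/s.
x(16) = -8 + Σ Δx = -410.5 m.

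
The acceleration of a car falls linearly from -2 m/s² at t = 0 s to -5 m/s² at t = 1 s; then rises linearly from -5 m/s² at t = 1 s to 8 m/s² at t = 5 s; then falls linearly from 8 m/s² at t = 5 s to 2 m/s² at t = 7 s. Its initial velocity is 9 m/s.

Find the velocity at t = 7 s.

Δv equals the area under the a-t graph; then v = v₀ + Δv.
0–1 s: ½(-2 + -5)(1) = -3.5 m/s
1–5 s: ½(-5 + 8)(4) = 6 m/s
5–7 s: ½(8 + 2)(2) = 10 m/s
Δv = 12.5 m/s, so v(7) = 9 + (12.5) = 21.5 m/s.

21.5 m/s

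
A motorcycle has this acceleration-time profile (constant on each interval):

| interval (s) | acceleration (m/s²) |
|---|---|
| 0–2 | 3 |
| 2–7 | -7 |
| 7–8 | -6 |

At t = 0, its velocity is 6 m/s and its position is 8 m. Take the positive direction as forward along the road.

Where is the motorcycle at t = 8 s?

-27.5 m

On each constant-a segment, Δv = aΔt and Δx = v₀Δt + ½aΔt²; chain segment to segment.
0–2 s: v starts 6 m/s; Δx = 6·2 + ½·3·2² = 18 m; v ends 12 m/s.
2–7 s: v starts 12 m/s; Δx = 12·5 + ½·-7·5² = -27.5 m; v ends -23 m/s.
7–8 s: v starts -23 m/s; Δx = -23·1 + ½·-6·1² = -26 m; v ends -29 m/s.
x(8) = 8 + Σ Δx = -27.5 m.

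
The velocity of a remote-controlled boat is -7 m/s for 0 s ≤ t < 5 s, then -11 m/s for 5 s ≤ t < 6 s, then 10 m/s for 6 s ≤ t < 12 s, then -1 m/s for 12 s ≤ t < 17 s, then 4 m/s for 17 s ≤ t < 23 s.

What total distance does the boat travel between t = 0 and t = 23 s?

135 m

Distance (not displacement) is the total path length: add the absolute areas under v-t.
0–5 s: |-7| × 5 = 35 m
5–6 s: |-11| × 1 = 11 m
6–12 s: |10| × 6 = 60 m
12–17 s: |-1| × 5 = 5 m
17–23 s: |4| × 6 = 24 m
Total distance = 135 m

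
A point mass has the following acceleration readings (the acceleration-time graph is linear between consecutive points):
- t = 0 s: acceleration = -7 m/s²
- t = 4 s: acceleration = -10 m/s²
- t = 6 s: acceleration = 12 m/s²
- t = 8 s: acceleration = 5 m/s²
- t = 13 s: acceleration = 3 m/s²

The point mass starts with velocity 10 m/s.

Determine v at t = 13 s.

15 m/s

Δv equals the area under the a-t graph; then v = v₀ + Δv.
0–4 s: ½(-7 + -10)(4) = -34 m/s
4–6 s: ½(-10 + 12)(2) = 2 m/s
6–8 s: ½(12 + 5)(2) = 17 m/s
8–13 s: ½(5 + 3)(5) = 20 m/s
Δv = 5 m/s, so v(13) = 10 + (5) = 15 m/s.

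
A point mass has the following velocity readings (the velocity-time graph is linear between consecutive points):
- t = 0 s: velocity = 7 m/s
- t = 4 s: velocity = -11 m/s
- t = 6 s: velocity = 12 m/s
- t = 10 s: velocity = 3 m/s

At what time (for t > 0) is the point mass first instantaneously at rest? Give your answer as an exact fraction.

v changes sign on 0–4 s (from 7 to -11); the graph is linear there, so v = 0 at t = 0 + (-7)·(4 − 0)/(-11 − 7) = 14/9 s.

t = 14/9 s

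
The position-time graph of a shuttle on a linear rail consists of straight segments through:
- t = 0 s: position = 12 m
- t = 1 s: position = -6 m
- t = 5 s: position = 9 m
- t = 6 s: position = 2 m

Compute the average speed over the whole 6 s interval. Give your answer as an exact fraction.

20/3 m/s

Average speed = (total path length)/(elapsed time); on a piecewise-linear x-t graph the path length is Σ|Δx|.
0–1 s: |Δx| = |-6 − 12| = 18 m
1–5 s: |Δx| = |9 − -6| = 15 m
5–6 s: |Δx| = |2 − 9| = 7 m
Total path = 40 m; average speed = 40/6 = 20/3 m/s.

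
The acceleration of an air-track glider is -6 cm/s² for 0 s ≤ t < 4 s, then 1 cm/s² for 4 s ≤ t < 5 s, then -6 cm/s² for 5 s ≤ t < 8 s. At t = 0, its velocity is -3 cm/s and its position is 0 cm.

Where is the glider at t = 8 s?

-191.5 cm

On each constant-a segment, Δv = aΔt and Δx = v₀Δt + ½aΔt²; chain segment to segment.
0–4 s: v starts -3 cm/s; Δx = -3·4 + ½·-6·4² = -60 cm; v ends -27 cm/s.
4–5 s: v starts -27 cm/s; Δx = -27·1 + ½·1·1² = -26.5 cm; v ends -26 cm/s.
5–8 s: v starts -26 cm/s; Δx = -26·3 + ½·-6·3² = -105 cm; v ends -44 cm/s.
x(8) = 0 + Σ Δx = -191.5 cm.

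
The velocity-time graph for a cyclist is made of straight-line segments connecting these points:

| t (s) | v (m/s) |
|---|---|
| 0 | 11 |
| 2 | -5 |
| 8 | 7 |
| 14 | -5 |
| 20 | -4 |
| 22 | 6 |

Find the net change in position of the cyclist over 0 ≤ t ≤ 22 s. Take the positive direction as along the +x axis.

-7 m

Net displacement equals the area under the velocity-time graph (areas below the axis count negative).
0–2 s: ½(11 + -5)(2) = 6 m
2–8 s: ½(-5 + 7)(6) = 6 m
8–14 s: ½(7 + -5)(6) = 6 m
14–20 s: ½(-5 + -4)(6) = -27 m
20–22 s: ½(-4 + 6)(2) = 2 m
Net displacement = -7 m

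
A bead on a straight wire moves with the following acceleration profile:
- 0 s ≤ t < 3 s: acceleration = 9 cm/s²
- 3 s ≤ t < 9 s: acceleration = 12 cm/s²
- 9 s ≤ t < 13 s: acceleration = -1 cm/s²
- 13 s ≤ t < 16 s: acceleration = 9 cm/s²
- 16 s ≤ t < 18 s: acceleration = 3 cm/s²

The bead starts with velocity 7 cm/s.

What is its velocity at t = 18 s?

Δv equals the area under the a-t graph; then v = v₀ + Δv.
0–3 s: 9 × 3 = 27 cm/s
3–9 s: 12 × 6 = 72 cm/s
9–13 s: -1 × 4 = -4 cm/s
13–16 s: 9 × 3 = 27 cm/s
16–18 s: 3 × 2 = 6 cm/s
Δv = 128 cm/s, so v(18) = 7 + (128) = 135 cm/s.

135 cm/s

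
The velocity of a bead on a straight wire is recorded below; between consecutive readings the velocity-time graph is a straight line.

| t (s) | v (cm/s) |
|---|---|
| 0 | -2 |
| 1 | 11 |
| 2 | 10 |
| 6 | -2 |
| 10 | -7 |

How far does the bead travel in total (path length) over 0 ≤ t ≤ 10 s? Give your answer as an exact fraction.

1975/39 cm

Total distance travelled is ∫|v| dt — sum the magnitudes of each area piece.
0–1 s: v = 0 at t = 2/13 s; triangle areas 2/13 + 121/26 = 125/26 cm
1–2 s: |½(11 + 10)(1)| = 10.5 cm
2–6 s: v = 0 at t = 16/3 s; triangle areas 50/3 + 2/3 = 52/3 cm
6–10 s: |½(-2 + -7)(4)| = 18 cm
Total distance = 1975/39 cm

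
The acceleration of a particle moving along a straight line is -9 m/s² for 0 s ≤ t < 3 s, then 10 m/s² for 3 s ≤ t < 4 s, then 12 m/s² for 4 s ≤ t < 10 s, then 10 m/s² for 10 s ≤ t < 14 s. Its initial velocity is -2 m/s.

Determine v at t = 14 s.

93 m/s

Δv equals the area under the a-t graph; then v = v₀ + Δv.
0–3 s: -9 × 3 = -27 m/s
3–4 s: 10 × 1 = 10 m/s
4–10 s: 12 × 6 = 72 m/s
10–14 s: 10 × 4 = 40 m/s
Δv = 95 m/s, so v(14) = -2 + (95) = 93 m/s.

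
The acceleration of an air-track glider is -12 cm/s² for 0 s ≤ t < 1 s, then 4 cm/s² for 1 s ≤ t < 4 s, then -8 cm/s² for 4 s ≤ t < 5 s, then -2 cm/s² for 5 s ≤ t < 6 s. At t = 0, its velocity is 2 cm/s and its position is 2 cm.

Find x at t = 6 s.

On each constant-a segment, Δv = aΔt and Δx = v₀Δt + ½aΔt²; chain segment to segment.
0–1 s: v starts 2 cm/s; Δx = 2·1 + ½·-12·1² = -4 cm; v ends -10 cm/s.
1–4 s: v starts -10 cm/s; Δx = -10·3 + ½·4·3² = -12 cm; v ends 2 cm/s.
4–5 s: v starts 2 cm/s; Δx = 2·1 + ½·-8·1² = -2 cm; v ends -6 cm/s.
5–6 s: v starts -6 cm/s; Δx = -6·1 + ½·-2·1² = -7 cm; v ends -8 cm/s.
x(6) = 2 + Σ Δx = -23 cm.

-23 cm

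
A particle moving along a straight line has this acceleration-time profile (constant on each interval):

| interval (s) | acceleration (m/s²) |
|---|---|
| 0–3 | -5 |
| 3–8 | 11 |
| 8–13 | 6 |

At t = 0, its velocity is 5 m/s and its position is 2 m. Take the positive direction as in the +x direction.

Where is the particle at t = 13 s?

On each constant-a segment, Δv = aΔt and Δx = v₀Δt + ½aΔt²; chain segment to segment.
0–3 s: v starts 5 m/s; Δx = 5·3 + ½·-5·3² = -7.5 m; v ends -10 m/s.
3–8 s: v starts -10 m/s; Δx = -10·5 + ½·11·5² = 87.5 m; v ends 45 m/s.
8–13 s: v starts 45 m/s; Δx = 45·5 + ½·6·5² = 300 m; v ends 75 m/s.
x(13) = 2 + Σ Δx = 382 m.

382 m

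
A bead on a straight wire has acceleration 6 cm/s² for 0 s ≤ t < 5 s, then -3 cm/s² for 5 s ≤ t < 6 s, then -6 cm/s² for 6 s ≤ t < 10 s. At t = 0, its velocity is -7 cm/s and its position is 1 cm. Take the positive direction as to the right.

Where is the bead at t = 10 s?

On each constant-a segment, Δv = aΔt and Δx = v₀Δt + ½aΔt²; chain segment to segment.
0–5 s: v starts -7 cm/s; Δx = -7·5 + ½·6·5² = 40 cm; v ends 23 cm/s.
5–6 s: v starts 23 cm/s; Δx = 23·1 + ½·-3·1² = 21.5 cm; v ends 20 cm/s.
6–10 s: v starts 20 cm/s; Δx = 20·4 + ½·-6·4² = 32 cm; v ends -4 cm/s.
x(10) = 1 + Σ Δx = 94.5 cm.

94.5 cm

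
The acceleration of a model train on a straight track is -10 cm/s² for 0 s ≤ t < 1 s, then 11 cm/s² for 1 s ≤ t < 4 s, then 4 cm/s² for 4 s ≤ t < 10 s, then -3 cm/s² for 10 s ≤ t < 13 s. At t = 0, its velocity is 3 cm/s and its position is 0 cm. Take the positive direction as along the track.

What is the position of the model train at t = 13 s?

391 cm

On each constant-a segment, Δv = aΔt and Δx = v₀Δt + ½aΔt²; chain segment to segment.
0–1 s: v starts 3 cm/s; Δx = 3·1 + ½·-10·1² = -2 cm; v ends -7 cm/s.
1–4 s: v starts -7 cm/s; Δx = -7·3 + ½·11·3² = 28.5 cm; v ends 26 cm/s.
4–10 s: v starts 26 cm/s; Δx = 26·6 + ½·4·6² = 228 cm; v ends 50 cm/s.
10–13 s: v starts 50 cm/s; Δx = 50·3 + ½·-3·3² = 136.5 cm; v ends 41 cm/s.
x(13) = 0 + Σ Δx = 391 cm.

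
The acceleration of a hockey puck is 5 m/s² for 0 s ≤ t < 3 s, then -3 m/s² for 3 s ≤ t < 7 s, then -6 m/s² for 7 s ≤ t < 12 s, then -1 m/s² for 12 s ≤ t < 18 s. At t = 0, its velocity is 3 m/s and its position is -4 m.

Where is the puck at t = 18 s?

On each constant-a segment, Δv = aΔt and Δx = v₀Δt + ½aΔt²; chain segment to segment.
0–3 s: v starts 3 m/s; Δx = 3·3 + ½·5·3² = 31.5 m; v ends 18 m/s.
3–7 s: v starts 18 m/s; Δx = 18·4 + ½·-3·4² = 48 m; v ends 6 m/s.
7–12 s: v starts 6 m/s; Δx = 6·5 + ½·-6·5² = -45 m; v ends -24 m/s.
12–18 s: v starts -24 m/s; Δx = -24·6 + ½·-1·6² = -162 m; v ends -30 m/s.
x(18) = -4 + Σ Δx = -131.5 m.

-131.5 m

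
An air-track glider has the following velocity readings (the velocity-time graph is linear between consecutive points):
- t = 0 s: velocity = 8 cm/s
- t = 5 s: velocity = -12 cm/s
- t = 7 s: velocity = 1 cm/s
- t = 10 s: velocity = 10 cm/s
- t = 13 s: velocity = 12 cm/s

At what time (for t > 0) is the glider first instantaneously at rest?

v changes sign on 0–5 s (from 8 to -12); the graph is linear there, so v = 0 at t = 0 + (-8)·(5 − 0)/(-12 − 8) = 2 s.

t = 2 s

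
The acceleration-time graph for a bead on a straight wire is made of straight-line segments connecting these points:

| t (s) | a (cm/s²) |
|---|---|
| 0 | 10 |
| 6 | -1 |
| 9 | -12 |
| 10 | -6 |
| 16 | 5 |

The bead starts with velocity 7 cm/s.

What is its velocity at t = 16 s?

2.5 cm/s

Δv equals the area under the a-t graph; then v = v₀ + Δv.
0–6 s: ½(10 + -1)(6) = 27 cm/s
6–9 s: ½(-1 + -12)(3) = -19.5 cm/s
9–10 s: ½(-12 + -6)(1) = -9 cm/s
10–16 s: ½(-6 + 5)(6) = -3 cm/s
Δv = -4.5 cm/s, so v(16) = 7 + (-4.5) = 2.5 cm/s.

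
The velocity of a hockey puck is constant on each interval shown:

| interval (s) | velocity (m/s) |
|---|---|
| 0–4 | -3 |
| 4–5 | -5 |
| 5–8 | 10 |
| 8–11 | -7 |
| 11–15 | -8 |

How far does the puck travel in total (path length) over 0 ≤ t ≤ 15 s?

Total distance travelled is ∫|v| dt — sum the magnitudes of each area piece.
0–4 s: |-3| × 4 = 12 m
4–5 s: |-5| × 1 = 5 m
5–8 s: |10| × 3 = 30 m
8–11 s: |-7| × 3 = 21 m
11–15 s: |-8| × 4 = 32 m
Total distance = 100 m

100 m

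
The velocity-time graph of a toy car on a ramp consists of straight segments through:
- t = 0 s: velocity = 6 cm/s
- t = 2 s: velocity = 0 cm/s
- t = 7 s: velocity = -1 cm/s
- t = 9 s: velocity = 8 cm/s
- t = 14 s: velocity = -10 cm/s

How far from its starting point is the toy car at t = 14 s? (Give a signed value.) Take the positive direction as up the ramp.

Displacement is the signed area under the v-t curve.
0–2 s: ½(6 + 0)(2) = 6 cm
2–7 s: ½(0 + -1)(5) = -2.5 cm
7–9 s: ½(-1 + 8)(2) = 7 cm
9–14 s: ½(8 + -10)(5) = -5 cm
Net displacement = 5.5 cm

5.5 cm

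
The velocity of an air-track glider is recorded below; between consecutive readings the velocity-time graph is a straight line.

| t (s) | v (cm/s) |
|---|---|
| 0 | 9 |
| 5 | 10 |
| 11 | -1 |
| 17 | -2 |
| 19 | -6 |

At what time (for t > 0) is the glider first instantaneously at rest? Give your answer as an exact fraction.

t = 115/11 s

v changes sign on 5–11 s (from 10 to -1); the graph is linear there, so v = 0 at t = 5 + (-10)·(11 − 5)/(-1 − 10) = 115/11 s.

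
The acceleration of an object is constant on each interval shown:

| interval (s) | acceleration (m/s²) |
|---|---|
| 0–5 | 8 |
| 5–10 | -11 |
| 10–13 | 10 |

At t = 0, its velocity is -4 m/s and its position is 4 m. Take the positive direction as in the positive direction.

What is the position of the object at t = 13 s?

114.5 m

On each constant-a segment, Δv = aΔt and Δx = v₀Δt + ½aΔt²; chain segment to segment.
0–5 s: v starts -4 m/s; Δx = -4·5 + ½·8·5² = 80 m; v ends 36 m/s.
5–10 s: v starts 36 m/s; Δx = 36·5 + ½·-11·5² = 42.5 m; v ends -19 m/s.
10–13 s: v starts -19 m/s; Δx = -19·3 + ½·10·3² = -12 m; v ends 11 m/s.
x(13) = 4 + Σ Δx = 114.5 m.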